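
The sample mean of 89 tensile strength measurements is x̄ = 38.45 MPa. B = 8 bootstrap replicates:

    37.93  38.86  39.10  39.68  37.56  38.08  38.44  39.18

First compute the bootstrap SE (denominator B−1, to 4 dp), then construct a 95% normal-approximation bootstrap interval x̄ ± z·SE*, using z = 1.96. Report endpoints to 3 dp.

Mean of replicates = 38.6037; sum of squared deviations = 3.6468; SE* = √(3.6468/7) = 0.7218
Margin = 1.96 × 0.7218 = 1.4147
Interval: 38.45 ± 1.4147

(37.035, 39.865)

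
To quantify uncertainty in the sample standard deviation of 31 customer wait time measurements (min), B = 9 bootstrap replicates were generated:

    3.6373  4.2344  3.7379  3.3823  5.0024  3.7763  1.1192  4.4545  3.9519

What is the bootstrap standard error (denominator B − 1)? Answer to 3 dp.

Bootstrap SE is the standard deviation of the 9 replicate standard deviations.
Mean of replicates: (3.6373 + 4.2344 + 3.7379 + 3.3823 + 5.0024 + 3.7763 + 1.1192 + 4.4545 + 3.9519) / 9 = 33.29620 / 9 = 3.69958
Sum of squared deviations: (−0.06228)² + (+0.53482)² + (+0.03832)² + (−0.31728)² + (+1.30282)² + (+0.07672)² + (−2.58038)² + (+0.75492)² + (+0.25232)² = 9.38720
Variance = 9.38720 / 8 = 1.17340
SE* = √1.17340

SE* = 1.083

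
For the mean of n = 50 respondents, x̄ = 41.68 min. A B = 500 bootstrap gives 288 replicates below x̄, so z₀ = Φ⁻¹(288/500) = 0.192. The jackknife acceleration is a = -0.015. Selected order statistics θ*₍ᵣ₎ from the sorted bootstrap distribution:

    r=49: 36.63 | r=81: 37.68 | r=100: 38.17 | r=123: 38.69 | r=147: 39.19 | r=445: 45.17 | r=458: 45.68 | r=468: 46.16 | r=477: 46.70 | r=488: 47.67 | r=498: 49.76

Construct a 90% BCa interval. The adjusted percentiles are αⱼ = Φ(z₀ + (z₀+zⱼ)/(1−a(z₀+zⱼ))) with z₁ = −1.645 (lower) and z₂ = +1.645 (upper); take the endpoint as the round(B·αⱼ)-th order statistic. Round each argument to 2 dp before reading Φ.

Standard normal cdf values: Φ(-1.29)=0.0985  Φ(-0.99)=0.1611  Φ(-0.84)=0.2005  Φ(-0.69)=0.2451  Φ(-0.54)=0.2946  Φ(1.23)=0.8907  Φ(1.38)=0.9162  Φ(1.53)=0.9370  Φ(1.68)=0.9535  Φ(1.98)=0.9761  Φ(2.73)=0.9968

Lower: z₀ + z₁ = 0.192 + (-1.645) = -1.453; 1 − a(z₀+z₁) = 1 − (-0.015)(-1.453) = 0.9782; argument = 0.192 + (-1.453)/0.9782 = -1.2934 → -1.29.
α₁ = Φ(-1.29) = 0.0985; rank = round(500 × 0.0985) = 49; θ*₍49₎ = 36.63.
Upper: z₀ + z₂ = 1.837; 1 − a(z₀+z₂) = 1.0276; argument = 1.9797 → 1.98; α₂ = 0.9761; rank = 488; θ*₍488₎ = 47.67.

(36.63, 47.67)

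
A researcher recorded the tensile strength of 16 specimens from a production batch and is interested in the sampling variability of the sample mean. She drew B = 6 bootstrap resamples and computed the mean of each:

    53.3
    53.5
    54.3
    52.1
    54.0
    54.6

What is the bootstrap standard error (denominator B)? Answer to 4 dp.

Bootstrap SE is the standard deviation of the 6 replicate means.
Mean of replicates: (53.3 + 53.5 + 54.3 + 52.1 + 54.0 + 54.6) / 6 = 321.80000 / 6 = 53.63333
Sum of squared deviations: (−0.33333)² + (−0.13333)² + (+0.66667)² + (−1.53333)² + (+0.36667)² + (+0.96667)² = 3.99333
Variance = 3.99333 / 6 = 0.66556
SE* = √0.66556

SE* = 0.8158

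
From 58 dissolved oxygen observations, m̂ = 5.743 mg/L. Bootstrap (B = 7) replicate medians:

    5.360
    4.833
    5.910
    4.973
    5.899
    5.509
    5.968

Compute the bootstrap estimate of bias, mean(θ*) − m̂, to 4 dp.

bias = −0.2499

mean(θ*) = (5.360 + 4.833 + 5.910 + 4.973 + 5.899 + 5.509 + 5.968) / 7 = 5.49314
bias = 5.49314 − 5.743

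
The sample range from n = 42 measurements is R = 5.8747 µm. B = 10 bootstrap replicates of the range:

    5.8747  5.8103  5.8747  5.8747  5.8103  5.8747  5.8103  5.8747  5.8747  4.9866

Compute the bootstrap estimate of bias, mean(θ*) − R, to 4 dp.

mean(θ*) = (5.8747 + 5.8103 + 5.8747 + 5.8747 + 5.8103 + 5.8747 + 5.8103 + 5.8747 + 5.8747 + 4.9866) / 10 = 5.76657
bias = 5.76657 − 5.8747

bias = −0.1081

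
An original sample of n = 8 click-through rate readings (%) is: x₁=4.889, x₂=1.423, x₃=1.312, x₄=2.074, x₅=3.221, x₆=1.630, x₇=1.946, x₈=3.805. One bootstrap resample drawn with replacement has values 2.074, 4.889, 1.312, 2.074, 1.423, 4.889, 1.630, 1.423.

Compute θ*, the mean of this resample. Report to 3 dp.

Mean = (2.074 + 4.889 + 1.312 + 2.074 + 1.423 + 4.889 + 1.630 + 1.423) / 8 = 19.7140 / 8 = 2.464

θ* = 2.464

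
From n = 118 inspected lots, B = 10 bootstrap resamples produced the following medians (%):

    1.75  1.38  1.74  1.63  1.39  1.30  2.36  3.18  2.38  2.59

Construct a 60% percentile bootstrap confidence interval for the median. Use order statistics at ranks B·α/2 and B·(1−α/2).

Sorted replicates: 1.30, 1.38, 1.39, 1.63, 1.74, 1.75, 2.36, 2.38, 2.59, 3.18
α = 0.40; lower rank = 10 × 0.200 = 2; upper rank = 10 × 0.800 = 8.
The 2nd smallest replicate is 1.38; the 8th is 2.38.

(1.38, 2.38)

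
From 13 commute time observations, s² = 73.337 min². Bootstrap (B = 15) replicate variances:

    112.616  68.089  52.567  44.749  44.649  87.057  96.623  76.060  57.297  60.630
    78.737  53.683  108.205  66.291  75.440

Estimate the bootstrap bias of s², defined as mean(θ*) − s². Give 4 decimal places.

bias = −1.1575

mean(θ*) = (112.616 + 68.089 + 52.567 + 44.749 + 44.649 + 87.057 + 96.623 + 76.060 + 57.297 + 60.630 + 78.737 + 53.683 + 108.205 + 66.291 + 75.440) / 15 = 72.17953
bias = 72.17953 − 73.337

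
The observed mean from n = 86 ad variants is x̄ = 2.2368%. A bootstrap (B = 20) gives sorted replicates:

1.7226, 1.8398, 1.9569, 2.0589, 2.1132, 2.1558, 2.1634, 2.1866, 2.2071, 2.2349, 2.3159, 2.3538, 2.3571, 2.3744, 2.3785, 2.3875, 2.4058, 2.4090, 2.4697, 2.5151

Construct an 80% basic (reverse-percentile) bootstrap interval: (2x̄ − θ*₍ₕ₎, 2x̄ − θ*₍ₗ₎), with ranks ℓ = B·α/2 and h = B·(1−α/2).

Percentile endpoints at ranks 2 and 18: θ*₍2₎ = 1.8398, θ*₍18₎ = 2.4090.
Basic interval reflects these around x̄:
  lower = 2 × 2.2368 − 2.4090 = 2.0646
  upper = 2 × 2.2368 − 1.8398 = 2.6338

(2.0646, 2.6338)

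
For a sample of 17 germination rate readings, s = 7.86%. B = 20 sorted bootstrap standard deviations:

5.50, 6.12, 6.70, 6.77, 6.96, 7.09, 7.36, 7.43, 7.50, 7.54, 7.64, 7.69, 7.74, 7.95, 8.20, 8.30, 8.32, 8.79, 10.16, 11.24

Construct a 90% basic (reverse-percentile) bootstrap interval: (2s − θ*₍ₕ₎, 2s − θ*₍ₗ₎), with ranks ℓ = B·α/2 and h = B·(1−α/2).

(5.56, 10.22)

Percentile endpoints at ranks 1 and 19: θ*₍1₎ = 5.50, θ*₍19₎ = 10.16.
Basic interval reflects these around s:
  lower = 2 × 7.86 − 10.16 = 5.56
  upper = 2 × 7.86 − 5.50 = 10.22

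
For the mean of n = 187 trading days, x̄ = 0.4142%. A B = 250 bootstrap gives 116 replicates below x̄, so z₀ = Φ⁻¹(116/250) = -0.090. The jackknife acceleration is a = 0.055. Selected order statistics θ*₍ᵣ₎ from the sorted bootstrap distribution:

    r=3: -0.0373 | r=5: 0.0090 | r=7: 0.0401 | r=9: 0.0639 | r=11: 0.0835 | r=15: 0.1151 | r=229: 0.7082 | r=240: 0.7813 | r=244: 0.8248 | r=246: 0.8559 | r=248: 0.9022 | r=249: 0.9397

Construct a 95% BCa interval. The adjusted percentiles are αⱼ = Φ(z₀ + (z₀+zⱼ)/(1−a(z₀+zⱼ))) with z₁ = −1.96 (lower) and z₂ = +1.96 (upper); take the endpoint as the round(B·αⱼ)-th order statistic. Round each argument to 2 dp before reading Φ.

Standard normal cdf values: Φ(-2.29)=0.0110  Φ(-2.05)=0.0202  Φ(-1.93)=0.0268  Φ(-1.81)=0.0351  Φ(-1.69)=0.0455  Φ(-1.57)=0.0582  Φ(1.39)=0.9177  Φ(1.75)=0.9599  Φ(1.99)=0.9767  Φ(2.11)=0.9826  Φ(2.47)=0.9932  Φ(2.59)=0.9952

(0.0401, 0.8248)

Lower: z₀ + z₁ = -0.090 + (-1.960) = -2.050; 1 − a(z₀+z₁) = 1 − (0.055)(-2.050) = 1.1127; argument = -0.090 + (-2.050)/1.1127 = -1.9323 → -1.93.
α₁ = Φ(-1.93) = 0.0268; rank = round(250 × 0.0268) = 7; θ*₍7₎ = 0.0401.
Upper: z₀ + z₂ = 1.870; 1 − a(z₀+z₂) = 0.8972; argument = 1.9944 → 1.99; α₂ = 0.9767; rank = 244; θ*₍244₎ = 0.8248.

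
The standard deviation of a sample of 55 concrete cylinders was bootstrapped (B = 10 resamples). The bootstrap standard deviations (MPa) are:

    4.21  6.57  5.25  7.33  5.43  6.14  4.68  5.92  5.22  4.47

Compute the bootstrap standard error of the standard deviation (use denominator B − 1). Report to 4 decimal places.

SE* = 0.9786

Bootstrap SE is the standard deviation of the 10 replicate standard deviations.
Mean of replicates: (4.21 + 6.57 + 5.25 + 7.33 + 5.43 + 6.14 + 4.68 + 5.92 + 5.22 + 4.47) / 10 = 55.22000 / 10 = 5.52200
Sum of squared deviations: (−1.31200)² + (+1.04800)² + (−0.27200)² + (+1.80800)² + (−0.09200)² + (+0.61800)² + (−0.84200)² + (+0.39800)² + (−0.30200)² + (−1.05200)² = 8.61816
Variance = 8.61816 / 9 = 0.95757
SE* = √0.95757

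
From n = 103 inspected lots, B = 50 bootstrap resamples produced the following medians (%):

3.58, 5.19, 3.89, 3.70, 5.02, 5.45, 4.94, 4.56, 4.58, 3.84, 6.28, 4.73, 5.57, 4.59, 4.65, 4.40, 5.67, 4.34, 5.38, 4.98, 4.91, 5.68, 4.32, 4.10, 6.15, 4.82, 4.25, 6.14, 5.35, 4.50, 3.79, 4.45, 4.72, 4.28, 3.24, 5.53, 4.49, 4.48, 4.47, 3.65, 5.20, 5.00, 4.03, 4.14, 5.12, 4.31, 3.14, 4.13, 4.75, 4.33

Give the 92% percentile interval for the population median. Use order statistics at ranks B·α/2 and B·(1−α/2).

(3.24, 6.14)

Sorted replicates: 3.14, 3.24, 3.58, 3.65, 3.70, 3.79, 3.84, 3.89, 4.03, 4.10, 4.13, 4.14, 4.25, 4.28, 4.31, 4.32, 4.33, 4.34, 4.40, 4.45, 4.47, 4.48, 4.49, 4.50, 4.56, 4.58, 4.59, 4.65, 4.72, 4.73, 4.75, 4.82, 4.91, 4.94, 4.98, 5.00, 5.02, 5.12, 5.19, 5.20, 5.35, 5.38, 5.45, 5.53, 5.57, 5.67, 5.68, 6.14, 6.15, 6.28
α = 0.08; lower rank = 50 × 0.040 = 2; upper rank = 50 × 0.960 = 48.
The 2nd smallest replicate is 3.24; the 48th is 6.14.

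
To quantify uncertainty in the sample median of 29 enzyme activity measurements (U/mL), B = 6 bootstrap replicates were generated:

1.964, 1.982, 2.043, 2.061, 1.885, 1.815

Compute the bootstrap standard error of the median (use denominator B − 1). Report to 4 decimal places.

SE* = 0.0940

Bootstrap SE is the standard deviation of the 6 replicate medians.
Mean of replicates: (1.964 + 1.982 + 2.043 + 2.061 + 1.885 + 1.815) / 6 = 11.75000 / 6 = 1.95833
Sum of squared deviations: (+0.00567)² + (+0.02367)² + (+0.08467)² + (+0.10267)² + (−0.07333)² + (−0.14333)² = 0.04422
Variance = 0.04422 / 5 = 0.00884
SE* = √0.00884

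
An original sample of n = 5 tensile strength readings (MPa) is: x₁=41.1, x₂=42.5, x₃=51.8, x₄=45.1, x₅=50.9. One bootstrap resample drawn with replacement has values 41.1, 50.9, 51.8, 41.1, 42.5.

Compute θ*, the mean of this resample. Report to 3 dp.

Mean = (41.1 + 50.9 + 51.8 + 41.1 + 42.5) / 5 = 227.40 / 5 = 45.480

θ* = 45.480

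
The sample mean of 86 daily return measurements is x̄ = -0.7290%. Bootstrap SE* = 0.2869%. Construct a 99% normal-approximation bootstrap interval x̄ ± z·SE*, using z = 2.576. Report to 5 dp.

(-1.46805, 0.01005)

Margin = 2.576 × 0.2869 = 0.739054
Interval: -0.7290 ± 0.739054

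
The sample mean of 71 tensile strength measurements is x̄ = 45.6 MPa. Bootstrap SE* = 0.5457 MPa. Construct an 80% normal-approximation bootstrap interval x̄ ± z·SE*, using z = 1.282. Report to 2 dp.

(44.90, 46.30)

Margin = 1.282 × 0.5457 = 0.700
Interval: 45.6 ± 0.700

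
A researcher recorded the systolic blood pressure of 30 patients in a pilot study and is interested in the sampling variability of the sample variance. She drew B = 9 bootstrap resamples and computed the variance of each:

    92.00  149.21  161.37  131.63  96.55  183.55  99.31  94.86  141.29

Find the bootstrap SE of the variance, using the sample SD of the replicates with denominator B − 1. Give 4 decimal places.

Bootstrap SE is the standard deviation of the 9 replicate variances.
Mean of replicates: (92.00 + 149.21 + 161.37 + 131.63 + 96.55 + 183.55 + 99.31 + 94.86 + 141.29) / 9 = 1149.77000 / 9 = 127.75222
Sum of squared deviations: (−35.75222)² + (+21.45778)² + (+33.61778)² + (+3.87778)² + (−31.20222)² + (+55.79778)² + (−28.44222)² + (−32.89222)² + (+13.53778)² = 9044.95016
Variance = 9044.95016 / 8 = 1130.61877
SE* = √1130.61877

SE* = 33.6247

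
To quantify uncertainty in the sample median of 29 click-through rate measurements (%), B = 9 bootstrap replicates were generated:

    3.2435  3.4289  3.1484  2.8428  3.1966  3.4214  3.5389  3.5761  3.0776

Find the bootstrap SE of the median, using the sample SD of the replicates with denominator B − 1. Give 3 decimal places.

Bootstrap SE is the standard deviation of the 9 replicate medians.
Mean of replicates: (3.2435 + 3.4289 + 3.1484 + 2.8428 + 3.1966 + 3.4214 + 3.5389 + 3.5761 + 3.0776) / 9 = 29.47420 / 9 = 3.27491
Sum of squared deviations: (−0.03141)² + (+0.15399)² + (−0.12651)² + (−0.43211)² + (−0.07831)² + (+0.14649)² + (+0.26399)² + (+0.30119)² + (−0.19731)² = 0.45435
Variance = 0.45435 / 8 = 0.05679
SE* = √0.05679

SE* = 0.238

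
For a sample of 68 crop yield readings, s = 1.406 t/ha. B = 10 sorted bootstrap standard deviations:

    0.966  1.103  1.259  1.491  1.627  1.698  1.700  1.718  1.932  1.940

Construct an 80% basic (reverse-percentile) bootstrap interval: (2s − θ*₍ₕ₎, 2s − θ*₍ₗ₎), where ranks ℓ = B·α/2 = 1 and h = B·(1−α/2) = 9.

Percentile endpoints at ranks 1 and 9: θ*₍1₎ = 0.966, θ*₍9₎ = 1.932.
Basic interval reflects these around s:
  lower = 2 × 1.406 − 1.932 = 0.880
  upper = 2 × 1.406 − 0.966 = 1.846

(0.880, 1.846)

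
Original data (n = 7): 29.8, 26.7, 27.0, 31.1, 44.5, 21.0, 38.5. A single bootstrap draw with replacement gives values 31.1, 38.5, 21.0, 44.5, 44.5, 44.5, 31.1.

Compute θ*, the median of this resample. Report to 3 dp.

Sorted: 21.0, 31.1, 31.1, 38.5, 44.5, 44.5, 44.5
Median = middle value = 38.500

θ* = 38.500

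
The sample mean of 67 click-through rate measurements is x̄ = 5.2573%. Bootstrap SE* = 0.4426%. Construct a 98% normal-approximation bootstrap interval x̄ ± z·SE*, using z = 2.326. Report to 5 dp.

(4.22781, 6.28679)

Margin = 2.326 × 0.4426 = 1.029488
Interval: 5.2573 ± 1.029488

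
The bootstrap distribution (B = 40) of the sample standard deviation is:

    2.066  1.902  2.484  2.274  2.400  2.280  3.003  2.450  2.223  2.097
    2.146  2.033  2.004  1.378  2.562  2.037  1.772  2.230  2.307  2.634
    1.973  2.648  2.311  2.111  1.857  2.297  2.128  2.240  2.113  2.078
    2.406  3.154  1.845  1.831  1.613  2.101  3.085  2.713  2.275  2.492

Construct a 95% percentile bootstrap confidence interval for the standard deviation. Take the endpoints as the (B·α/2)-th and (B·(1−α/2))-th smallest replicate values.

(1.378, 3.085)

Sorted replicates: 1.378, 1.613, 1.772, 1.831, 1.845, 1.857, 1.902, 1.973, 2.004, 2.033, 2.037, 2.066, 2.078, 2.097, 2.101, 2.111, 2.113, 2.128, 2.146, 2.223, 2.230, 2.240, 2.274, 2.275, 2.280, 2.297, 2.307, 2.311, 2.400, 2.406, 2.450, 2.484, 2.492, 2.562, 2.634, 2.648, 2.713, 3.003, 3.085, 3.154
α = 0.05; lower rank = 40 × 0.025 = 1; upper rank = 40 × 0.975 = 39.
The 1st smallest replicate is 1.378; the 39th is 3.085.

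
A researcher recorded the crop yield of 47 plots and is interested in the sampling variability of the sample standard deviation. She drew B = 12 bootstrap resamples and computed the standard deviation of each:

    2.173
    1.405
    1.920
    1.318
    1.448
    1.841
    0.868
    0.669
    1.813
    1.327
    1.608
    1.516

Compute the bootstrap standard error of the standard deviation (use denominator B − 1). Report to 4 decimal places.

SE* = 0.4285

Bootstrap SE is the standard deviation of the 12 replicate standard deviations.
Mean of replicates: (2.173 + 1.405 + 1.920 + 1.318 + 1.448 + 1.841 + 0.868 + 0.669 + 1.813 + 1.327 + 1.608 + 1.516) / 12 = 17.90600 / 12 = 1.49217
Sum of squared deviations: (+0.68083)² + (−0.08717)² + (+0.42783)² + (−0.17417)² + (−0.04417)² + (+0.34883)² + (−0.62417)² + (−0.82317)² + (+0.32083)² + (−0.16517)² + (+0.11583)² + (+0.02383)² = 2.01953
Variance = 2.01953 / 11 = 0.18359
SE* = √0.18359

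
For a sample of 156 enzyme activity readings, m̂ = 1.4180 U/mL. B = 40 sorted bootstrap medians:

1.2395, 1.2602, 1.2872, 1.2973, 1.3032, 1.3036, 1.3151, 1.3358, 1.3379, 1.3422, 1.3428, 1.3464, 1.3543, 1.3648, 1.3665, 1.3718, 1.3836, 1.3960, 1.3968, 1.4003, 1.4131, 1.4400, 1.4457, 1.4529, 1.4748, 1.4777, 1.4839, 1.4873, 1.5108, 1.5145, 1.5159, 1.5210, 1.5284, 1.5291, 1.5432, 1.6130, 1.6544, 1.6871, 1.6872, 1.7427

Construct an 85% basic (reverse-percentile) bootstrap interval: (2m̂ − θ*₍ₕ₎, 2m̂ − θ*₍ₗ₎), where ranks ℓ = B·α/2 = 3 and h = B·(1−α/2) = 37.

Percentile endpoints at ranks 3 and 37: θ*₍3₎ = 1.2872, θ*₍37₎ = 1.6544.
Basic interval reflects these around m̂:
  lower = 2 × 1.4180 − 1.6544 = 1.1816
  upper = 2 × 1.4180 − 1.2872 = 1.5488

(1.1816, 1.5488)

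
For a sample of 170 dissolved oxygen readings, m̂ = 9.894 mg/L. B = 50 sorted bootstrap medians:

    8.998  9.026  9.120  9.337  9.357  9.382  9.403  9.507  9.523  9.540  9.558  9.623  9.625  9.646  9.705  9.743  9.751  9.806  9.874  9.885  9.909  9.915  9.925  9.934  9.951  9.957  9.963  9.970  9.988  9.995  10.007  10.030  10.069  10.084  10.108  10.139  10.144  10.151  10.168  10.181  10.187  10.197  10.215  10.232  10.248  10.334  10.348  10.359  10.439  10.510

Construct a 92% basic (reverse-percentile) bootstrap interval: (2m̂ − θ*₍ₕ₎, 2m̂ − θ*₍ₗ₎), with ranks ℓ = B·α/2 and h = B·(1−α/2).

(9.429, 10.762)

Percentile endpoints at ranks 2 and 48: θ*₍2₎ = 9.026, θ*₍48₎ = 10.359.
Basic interval reflects these around m̂:
  lower = 2 × 9.894 − 10.359 = 9.429
  upper = 2 × 9.894 − 9.026 = 10.762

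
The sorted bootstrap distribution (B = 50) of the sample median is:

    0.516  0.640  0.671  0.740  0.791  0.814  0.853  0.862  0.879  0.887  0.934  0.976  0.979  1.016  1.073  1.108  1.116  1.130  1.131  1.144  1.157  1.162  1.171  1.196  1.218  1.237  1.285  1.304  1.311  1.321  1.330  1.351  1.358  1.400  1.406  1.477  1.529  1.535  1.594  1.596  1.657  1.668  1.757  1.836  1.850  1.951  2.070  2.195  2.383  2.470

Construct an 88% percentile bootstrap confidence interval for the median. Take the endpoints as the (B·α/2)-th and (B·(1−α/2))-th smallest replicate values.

(0.671, 2.070)

α = 0.12; lower rank = 50 × 0.060 = 3; upper rank = 50 × 0.940 = 47.
The 3rd smallest replicate is 0.671; the 47th is 2.070.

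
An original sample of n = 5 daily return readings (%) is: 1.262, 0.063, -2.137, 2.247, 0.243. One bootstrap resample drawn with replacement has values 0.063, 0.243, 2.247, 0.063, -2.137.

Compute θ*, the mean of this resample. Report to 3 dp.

Mean = (0.063 + 0.243 + 2.247 + 0.063 + (-2.137)) / 5 = 0.4790 / 5 = 0.096

θ* = 0.096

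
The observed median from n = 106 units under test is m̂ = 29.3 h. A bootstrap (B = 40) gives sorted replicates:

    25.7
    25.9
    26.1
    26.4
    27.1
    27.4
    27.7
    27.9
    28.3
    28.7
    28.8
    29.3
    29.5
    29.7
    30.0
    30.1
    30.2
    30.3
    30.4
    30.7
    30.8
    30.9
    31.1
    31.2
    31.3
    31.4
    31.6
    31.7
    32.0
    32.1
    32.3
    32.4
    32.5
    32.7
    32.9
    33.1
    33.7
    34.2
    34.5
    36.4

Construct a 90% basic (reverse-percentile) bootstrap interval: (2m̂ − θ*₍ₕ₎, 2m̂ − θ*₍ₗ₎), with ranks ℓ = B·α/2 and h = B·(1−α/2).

(24.4, 32.7)

Percentile endpoints at ranks 2 and 38: θ*₍2₎ = 25.9, θ*₍38₎ = 34.2.
Basic interval reflects these around m̂:
  lower = 2 × 29.3 − 34.2 = 24.4
  upper = 2 × 29.3 − 25.9 = 32.7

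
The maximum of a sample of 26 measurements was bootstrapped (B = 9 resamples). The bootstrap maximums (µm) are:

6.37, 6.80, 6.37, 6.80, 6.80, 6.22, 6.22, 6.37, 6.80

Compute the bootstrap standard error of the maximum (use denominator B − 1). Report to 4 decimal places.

SE* = 0.2647

Bootstrap SE is the standard deviation of the 9 replicate maximums.
Mean of replicates: (6.37 + 6.80 + 6.37 + 6.80 + 6.80 + 6.22 + 6.22 + 6.37 + 6.80) / 9 = 58.75000 / 9 = 6.52778
Sum of squared deviations: (−0.15778)² + (+0.27222)² + (−0.15778)² + (+0.27222)² + (+0.27222)² + (−0.30778)² + (−0.30778)² + (−0.15778)² + (+0.27222)² = 0.56056
Variance = 0.56056 / 8 = 0.07007
SE* = √0.07007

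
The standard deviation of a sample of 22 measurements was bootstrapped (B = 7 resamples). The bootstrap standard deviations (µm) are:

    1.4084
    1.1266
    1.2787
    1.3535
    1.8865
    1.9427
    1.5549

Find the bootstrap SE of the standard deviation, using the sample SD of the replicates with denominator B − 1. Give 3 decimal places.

Bootstrap SE is the standard deviation of the 7 replicate standard deviations.
Mean of replicates: (1.4084 + 1.1266 + 1.2787 + 1.3535 + 1.8865 + 1.9427 + 1.5549) / 7 = 10.55130 / 7 = 1.50733
Sum of squared deviations: (−0.09893)² + (−0.38073)² + (−0.22863)² + (−0.15383)² + (+0.37917)² + (+0.43537)² + (+0.04757)² = 0.56626
Variance = 0.56626 / 6 = 0.09438
SE* = √0.09438

SE* = 0.307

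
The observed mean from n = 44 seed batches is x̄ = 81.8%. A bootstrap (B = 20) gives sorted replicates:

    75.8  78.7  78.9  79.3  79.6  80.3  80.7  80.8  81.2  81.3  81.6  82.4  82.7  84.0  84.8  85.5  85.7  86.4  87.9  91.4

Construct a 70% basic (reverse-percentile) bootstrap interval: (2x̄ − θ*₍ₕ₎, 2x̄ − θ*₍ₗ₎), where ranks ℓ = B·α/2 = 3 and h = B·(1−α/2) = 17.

Percentile endpoints at ranks 3 and 17: θ*₍3₎ = 78.9, θ*₍17₎ = 85.7.
Basic interval reflects these around x̄:
  lower = 2 × 81.8 − 85.7 = 77.9
  upper = 2 × 81.8 − 78.9 = 84.7

(77.9, 84.7)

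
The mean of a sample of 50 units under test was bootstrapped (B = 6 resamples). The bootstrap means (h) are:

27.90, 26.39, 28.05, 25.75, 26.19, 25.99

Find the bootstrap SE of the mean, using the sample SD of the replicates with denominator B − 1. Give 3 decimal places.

SE* = 1.002

Bootstrap SE is the standard deviation of the 6 replicate means.
Mean of replicates: (27.90 + 26.39 + 28.05 + 25.75 + 26.19 + 25.99) / 6 = 160.2700 / 6 = 26.7117
Sum of squared deviations: (+1.1883)² + (−0.3217)² + (+1.3383)² + (−0.9617)² + (−0.5217)² + (−0.7217)² = 5.0245
Variance = 5.0245 / 5 = 1.0049
SE* = √1.0049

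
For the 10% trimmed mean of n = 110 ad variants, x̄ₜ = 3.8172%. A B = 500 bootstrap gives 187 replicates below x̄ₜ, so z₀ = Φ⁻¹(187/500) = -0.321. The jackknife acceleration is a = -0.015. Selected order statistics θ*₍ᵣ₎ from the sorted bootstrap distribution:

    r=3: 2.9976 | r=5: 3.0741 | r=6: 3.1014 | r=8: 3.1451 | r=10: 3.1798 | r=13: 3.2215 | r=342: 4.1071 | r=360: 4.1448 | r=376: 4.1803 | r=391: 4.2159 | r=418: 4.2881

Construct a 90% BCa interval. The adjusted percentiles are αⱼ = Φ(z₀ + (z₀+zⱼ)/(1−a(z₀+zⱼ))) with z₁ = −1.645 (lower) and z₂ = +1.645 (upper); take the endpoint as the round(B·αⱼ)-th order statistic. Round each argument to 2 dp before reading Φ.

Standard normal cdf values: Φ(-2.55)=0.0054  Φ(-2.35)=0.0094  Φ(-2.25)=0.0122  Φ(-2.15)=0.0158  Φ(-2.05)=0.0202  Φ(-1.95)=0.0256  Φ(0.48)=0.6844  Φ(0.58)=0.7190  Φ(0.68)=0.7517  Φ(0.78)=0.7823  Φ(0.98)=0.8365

Lower: z₀ + z₁ = -0.321 + (-1.645) = -1.966; 1 − a(z₀+z₁) = 1 − (-0.015)(-1.966) = 0.9705; argument = -0.321 + (-1.966)/0.9705 = -2.3467 → -2.35.
α₁ = Φ(-2.35) = 0.0094; rank = round(500 × 0.0094) = 5; θ*₍5₎ = 3.0741.
Upper: z₀ + z₂ = 1.324; 1 − a(z₀+z₂) = 1.0199; argument = 0.9772 → 0.98; α₂ = 0.8365; rank = 418; θ*₍418₎ = 4.2881.

(3.0741, 4.2881)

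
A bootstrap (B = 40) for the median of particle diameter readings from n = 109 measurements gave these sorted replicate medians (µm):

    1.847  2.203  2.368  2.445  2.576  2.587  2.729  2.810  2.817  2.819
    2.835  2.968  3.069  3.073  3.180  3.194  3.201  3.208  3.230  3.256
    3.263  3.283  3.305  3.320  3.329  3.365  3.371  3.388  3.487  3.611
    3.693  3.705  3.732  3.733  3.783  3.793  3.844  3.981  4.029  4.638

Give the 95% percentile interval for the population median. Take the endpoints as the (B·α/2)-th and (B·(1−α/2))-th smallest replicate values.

(1.847, 4.029)

α = 0.05; lower rank = 40 × 0.025 = 1; upper rank = 40 × 0.975 = 39.
The 1st smallest replicate is 1.847; the 39th is 4.029.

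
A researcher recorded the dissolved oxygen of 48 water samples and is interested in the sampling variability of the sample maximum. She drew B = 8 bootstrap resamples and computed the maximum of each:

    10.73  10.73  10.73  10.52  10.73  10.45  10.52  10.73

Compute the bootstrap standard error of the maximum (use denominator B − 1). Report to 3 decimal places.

SE* = 0.123

Bootstrap SE is the standard deviation of the 8 replicate maximums.
Mean of replicates: (10.73 + 10.73 + 10.73 + 10.52 + 10.73 + 10.45 + 10.52 + 10.73) / 8 = 85.1400 / 8 = 10.6425
Sum of squared deviations: (+0.0875)² + (+0.0875)² + (+0.0875)² + (−0.1225)² + (+0.0875)² + (−0.1925)² + (−0.1225)² + (+0.0875)² = 0.1054
Variance = 0.1054 / 7 = 0.0151
SE* = √0.0151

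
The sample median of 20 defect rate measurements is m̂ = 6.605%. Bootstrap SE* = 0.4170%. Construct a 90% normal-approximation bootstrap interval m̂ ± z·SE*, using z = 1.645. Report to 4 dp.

Margin = 1.645 × 0.4170 = 0.68596
Interval: 6.605 ± 0.68596

(5.9190, 7.2910)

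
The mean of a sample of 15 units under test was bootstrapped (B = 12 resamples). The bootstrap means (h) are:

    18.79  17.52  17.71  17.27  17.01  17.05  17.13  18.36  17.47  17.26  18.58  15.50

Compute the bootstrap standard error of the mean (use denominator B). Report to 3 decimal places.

Bootstrap SE is the standard deviation of the 12 replicate means.
Mean of replicates: (18.79 + 17.52 + 17.71 + 17.27 + 17.01 + 17.05 + 17.13 + 18.36 + 17.47 + 17.26 + 18.58 + 15.50) / 12 = 209.6500 / 12 = 17.4708
Sum of squared deviations: (+1.3192)² + (+0.0492)² + (+0.2392)² + (−0.2008)² + (−0.4608)² + (−0.4208)² + (−0.3408)² + (+0.8892)² + (−0.0008)² + (−0.2108)² + (+1.1092)² + (−1.9708)² = 8.2953
Variance = 8.2953 / 12 = 0.6913
SE* = √0.6913

SE* = 0.831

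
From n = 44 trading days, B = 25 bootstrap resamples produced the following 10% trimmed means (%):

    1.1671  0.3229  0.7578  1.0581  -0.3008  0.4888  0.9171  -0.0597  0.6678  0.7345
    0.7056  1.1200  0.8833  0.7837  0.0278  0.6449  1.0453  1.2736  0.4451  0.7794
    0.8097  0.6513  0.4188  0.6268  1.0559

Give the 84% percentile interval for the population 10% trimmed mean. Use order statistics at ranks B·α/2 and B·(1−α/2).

Sorted replicates: -0.3008, -0.0597, 0.0278, 0.3229, 0.4188, 0.4451, 0.4888, 0.6268, 0.6449, 0.6513, 0.6678, 0.7056, 0.7345, 0.7578, 0.7794, 0.7837, 0.8097, 0.8833, 0.9171, 1.0453, 1.0559, 1.0581, 1.1200, 1.1671, 1.2736
α = 0.16; lower rank = 25 × 0.080 = 2; upper rank = 25 × 0.920 = 23.
The 2nd smallest replicate is -0.0597; the 23rd is 1.1200.

(-0.0597, 1.1200)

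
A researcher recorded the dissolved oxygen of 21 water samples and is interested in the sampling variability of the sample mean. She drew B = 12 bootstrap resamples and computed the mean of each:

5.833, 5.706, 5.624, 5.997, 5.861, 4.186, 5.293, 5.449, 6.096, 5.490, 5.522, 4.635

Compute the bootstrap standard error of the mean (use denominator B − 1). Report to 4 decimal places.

SE* = 0.5571

Bootstrap SE is the standard deviation of the 12 replicate means.
Mean of replicates: (5.833 + 5.706 + 5.624 + 5.997 + 5.861 + 4.186 + 5.293 + 5.449 + 6.096 + 5.490 + 5.522 + 4.635) / 12 = 65.69200 / 12 = 5.47433
Sum of squared deviations: (+0.35867)² + (+0.23167)² + (+0.14967)² + (+0.52267)² + (+0.38667)² + (−1.28833)² + (−0.18133)² + (−0.02533)² + (+0.62167)² + (+0.01567)² + (+0.04767)² + (−0.83933)² = 3.41420
Variance = 3.41420 / 11 = 0.31038
SE* = √0.31038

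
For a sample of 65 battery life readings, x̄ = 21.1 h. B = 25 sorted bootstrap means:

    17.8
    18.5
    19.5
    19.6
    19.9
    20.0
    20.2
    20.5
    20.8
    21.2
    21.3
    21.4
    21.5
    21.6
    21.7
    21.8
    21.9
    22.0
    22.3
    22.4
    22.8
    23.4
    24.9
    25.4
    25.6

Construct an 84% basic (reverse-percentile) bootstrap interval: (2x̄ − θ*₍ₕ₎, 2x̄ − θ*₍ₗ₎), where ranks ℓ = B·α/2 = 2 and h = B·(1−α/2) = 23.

(17.3, 23.7)

Percentile endpoints at ranks 2 and 23: θ*₍2₎ = 18.5, θ*₍23₎ = 24.9.
Basic interval reflects these around x̄:
  lower = 2 × 21.1 − 24.9 = 17.3
  upper = 2 × 21.1 − 18.5 = 23.7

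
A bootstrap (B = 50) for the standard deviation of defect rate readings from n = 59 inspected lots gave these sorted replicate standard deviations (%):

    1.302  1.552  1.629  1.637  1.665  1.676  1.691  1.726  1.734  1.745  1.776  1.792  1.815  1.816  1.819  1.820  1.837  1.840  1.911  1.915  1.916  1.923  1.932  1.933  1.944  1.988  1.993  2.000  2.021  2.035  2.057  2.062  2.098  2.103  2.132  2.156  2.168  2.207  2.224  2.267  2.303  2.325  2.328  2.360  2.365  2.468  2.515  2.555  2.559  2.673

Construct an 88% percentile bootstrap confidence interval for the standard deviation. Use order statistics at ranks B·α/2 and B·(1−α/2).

α = 0.12; lower rank = 50 × 0.060 = 3; upper rank = 50 × 0.940 = 47.
The 3rd smallest replicate is 1.629; the 47th is 2.515.

(1.629, 2.515)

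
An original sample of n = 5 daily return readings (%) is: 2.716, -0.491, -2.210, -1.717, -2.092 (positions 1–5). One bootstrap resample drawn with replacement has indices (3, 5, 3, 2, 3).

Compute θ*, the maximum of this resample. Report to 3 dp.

Resample values: -2.210, -2.092, -2.210, -0.491, -2.210.
Maximum = -0.491

θ* = -0.491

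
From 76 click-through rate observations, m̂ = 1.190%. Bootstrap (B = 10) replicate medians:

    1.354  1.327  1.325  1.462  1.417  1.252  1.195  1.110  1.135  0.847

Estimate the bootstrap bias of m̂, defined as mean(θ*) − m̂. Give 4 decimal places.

mean(θ*) = (1.354 + 1.327 + 1.325 + 1.462 + 1.417 + 1.252 + 1.195 + 1.110 + 1.135 + 0.847) / 10 = 1.24240
bias = 1.24240 − 1.190

bias = +0.0524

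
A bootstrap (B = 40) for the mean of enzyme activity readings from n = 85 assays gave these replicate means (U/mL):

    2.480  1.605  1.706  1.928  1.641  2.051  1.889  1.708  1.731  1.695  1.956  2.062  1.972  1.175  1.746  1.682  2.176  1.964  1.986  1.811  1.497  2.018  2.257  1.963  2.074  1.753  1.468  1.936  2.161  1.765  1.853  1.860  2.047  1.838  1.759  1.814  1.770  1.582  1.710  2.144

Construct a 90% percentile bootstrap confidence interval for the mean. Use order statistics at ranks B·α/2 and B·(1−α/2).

Sorted replicates: 1.175, 1.468, 1.497, 1.582, 1.605, 1.641, 1.682, 1.695, 1.706, 1.708, 1.710, 1.731, 1.746, 1.753, 1.759, 1.765, 1.770, 1.811, 1.814, 1.838, 1.853, 1.860, 1.889, 1.928, 1.936, 1.956, 1.963, 1.964, 1.972, 1.986, 2.018, 2.047, 2.051, 2.062, 2.074, 2.144, 2.161, 2.176, 2.257, 2.480
α = 0.10; lower rank = 40 × 0.050 = 2; upper rank = 40 × 0.950 = 38.
The 2nd smallest replicate is 1.468; the 38th is 2.176.

(1.468, 2.176)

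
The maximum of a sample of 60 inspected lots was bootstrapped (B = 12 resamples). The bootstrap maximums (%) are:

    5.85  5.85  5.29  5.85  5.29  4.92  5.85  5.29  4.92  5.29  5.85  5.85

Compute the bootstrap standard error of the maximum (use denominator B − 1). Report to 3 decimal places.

Bootstrap SE is the standard deviation of the 12 replicate maximums.
Mean of replicates: (5.85 + 5.85 + 5.29 + 5.85 + 5.29 + 4.92 + 5.85 + 5.29 + 4.92 + 5.29 + 5.85 + 5.85) / 12 = 66.1000 / 12 = 5.5083
Sum of squared deviations: (+0.3417)² + (+0.3417)² + (−0.2183)² + (+0.3417)² + (−0.2183)² + (−0.5883)² + (+0.3417)² + (−0.2183)² + (−0.5883)² + (−0.2183)² + (+0.3417)² + (+0.3417)² = 1.5834
Variance = 1.5834 / 11 = 0.1439
SE* = √0.1439

SE* = 0.379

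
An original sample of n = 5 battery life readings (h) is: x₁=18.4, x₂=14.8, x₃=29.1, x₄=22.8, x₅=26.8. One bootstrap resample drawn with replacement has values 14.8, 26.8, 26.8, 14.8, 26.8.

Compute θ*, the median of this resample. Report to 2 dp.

θ* = 26.80

Sorted: 14.8, 14.8, 26.8, 26.8, 26.8
Median = middle value = 26.80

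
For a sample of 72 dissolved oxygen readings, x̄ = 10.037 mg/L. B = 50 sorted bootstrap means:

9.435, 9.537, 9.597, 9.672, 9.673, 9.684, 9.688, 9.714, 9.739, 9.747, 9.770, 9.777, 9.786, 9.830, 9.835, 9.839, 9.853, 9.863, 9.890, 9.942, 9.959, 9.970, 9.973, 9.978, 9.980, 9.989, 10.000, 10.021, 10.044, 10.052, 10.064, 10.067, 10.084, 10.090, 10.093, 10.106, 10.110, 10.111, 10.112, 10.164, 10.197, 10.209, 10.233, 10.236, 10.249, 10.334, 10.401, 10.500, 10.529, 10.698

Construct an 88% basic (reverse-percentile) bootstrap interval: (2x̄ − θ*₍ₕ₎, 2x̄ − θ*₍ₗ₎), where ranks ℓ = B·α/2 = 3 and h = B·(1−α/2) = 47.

(9.673, 10.477)

Percentile endpoints at ranks 3 and 47: θ*₍3₎ = 9.597, θ*₍47₎ = 10.401.
Basic interval reflects these around x̄:
  lower = 2 × 10.037 − 10.401 = 9.673
  upper = 2 × 10.037 − 9.597 = 10.477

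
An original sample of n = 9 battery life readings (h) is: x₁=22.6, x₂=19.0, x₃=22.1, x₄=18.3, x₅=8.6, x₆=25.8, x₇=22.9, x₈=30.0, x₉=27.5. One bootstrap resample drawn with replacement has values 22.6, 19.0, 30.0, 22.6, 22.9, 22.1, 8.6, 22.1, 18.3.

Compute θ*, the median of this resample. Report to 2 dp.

θ* = 22.10

Sorted: 8.6, 18.3, 19.0, 22.1, 22.1, 22.6, 22.6, 22.9, 30.0
Median = middle value = 22.10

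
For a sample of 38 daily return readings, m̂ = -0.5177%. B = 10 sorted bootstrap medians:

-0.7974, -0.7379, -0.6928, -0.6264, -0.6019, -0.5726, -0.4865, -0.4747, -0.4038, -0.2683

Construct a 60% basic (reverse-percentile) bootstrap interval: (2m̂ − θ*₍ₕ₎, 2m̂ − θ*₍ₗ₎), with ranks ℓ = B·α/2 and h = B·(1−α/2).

Percentile endpoints at ranks 2 and 8: θ*₍2₎ = -0.7379, θ*₍8₎ = -0.4747.
Basic interval reflects these around m̂:
  lower = 2 × -0.5177 − -0.4747 = -0.5607
  upper = 2 × -0.5177 − -0.7379 = -0.2975

(-0.5607, -0.2975)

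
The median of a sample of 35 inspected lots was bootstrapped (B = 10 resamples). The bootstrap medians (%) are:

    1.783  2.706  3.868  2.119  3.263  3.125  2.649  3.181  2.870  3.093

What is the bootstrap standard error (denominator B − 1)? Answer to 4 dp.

SE* = 0.5947

Bootstrap SE is the standard deviation of the 10 replicate medians.
Mean of replicates: (1.783 + 2.706 + 3.868 + 2.119 + 3.263 + 3.125 + 2.649 + 3.181 + 2.870 + 3.093) / 10 = 28.65700 / 10 = 2.86570
Sum of squared deviations: (−1.08270)² + (−0.15970)² + (+1.00230)² + (−0.74670)² + (+0.39730)² + (+0.25930)² + (−0.21670)² + (+0.31530)² + (+0.00430)² + (+0.22730)² = 3.18305
Variance = 3.18305 / 9 = 0.35367
SE* = √0.35367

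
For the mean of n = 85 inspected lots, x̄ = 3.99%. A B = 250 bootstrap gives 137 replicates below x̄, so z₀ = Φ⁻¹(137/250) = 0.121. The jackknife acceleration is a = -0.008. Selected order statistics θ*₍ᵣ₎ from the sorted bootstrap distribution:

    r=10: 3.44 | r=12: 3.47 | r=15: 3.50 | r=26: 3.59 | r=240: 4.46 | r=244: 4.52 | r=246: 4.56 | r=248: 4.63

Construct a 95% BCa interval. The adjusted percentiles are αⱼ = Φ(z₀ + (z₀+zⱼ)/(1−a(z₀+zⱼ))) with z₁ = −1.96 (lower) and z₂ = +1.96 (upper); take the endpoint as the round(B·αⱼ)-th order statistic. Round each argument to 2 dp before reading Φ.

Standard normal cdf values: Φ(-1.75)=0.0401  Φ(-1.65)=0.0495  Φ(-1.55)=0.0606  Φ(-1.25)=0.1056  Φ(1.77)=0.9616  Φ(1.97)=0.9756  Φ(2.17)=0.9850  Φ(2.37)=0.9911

Lower: z₀ + z₁ = 0.121 + (-1.960) = -1.839; 1 − a(z₀+z₁) = 1 − (-0.008)(-1.839) = 0.9853; argument = 0.121 + (-1.839)/0.9853 = -1.7455 → -1.75.
α₁ = Φ(-1.75) = 0.0401; rank = round(250 × 0.0401) = 10; θ*₍10₎ = 3.44.
Upper: z₀ + z₂ = 2.081; 1 − a(z₀+z₂) = 1.0166; argument = 2.1679 → 2.17; α₂ = 0.9850; rank = 246; θ*₍246₎ = 4.56.

(3.44, 4.56)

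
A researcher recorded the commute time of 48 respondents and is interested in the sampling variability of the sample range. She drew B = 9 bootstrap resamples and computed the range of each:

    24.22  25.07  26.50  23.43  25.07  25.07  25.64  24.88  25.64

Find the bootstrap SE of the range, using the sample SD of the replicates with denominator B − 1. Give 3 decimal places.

Bootstrap SE is the standard deviation of the 9 replicate ranges.
Mean of replicates: (24.22 + 25.07 + 26.50 + 23.43 + 25.07 + 25.07 + 25.64 + 24.88 + 25.64) / 9 = 225.5200 / 9 = 25.0578
Sum of squared deviations: (−0.8378)² + (+0.0122)² + (+1.4422)² + (−1.6278)² + (+0.0122)² + (+0.0122)² + (+0.5822)² + (−0.1778)² + (+0.5822)² = 6.1416
Variance = 6.1416 / 8 = 0.7677
SE* = √0.7677

SE* = 0.876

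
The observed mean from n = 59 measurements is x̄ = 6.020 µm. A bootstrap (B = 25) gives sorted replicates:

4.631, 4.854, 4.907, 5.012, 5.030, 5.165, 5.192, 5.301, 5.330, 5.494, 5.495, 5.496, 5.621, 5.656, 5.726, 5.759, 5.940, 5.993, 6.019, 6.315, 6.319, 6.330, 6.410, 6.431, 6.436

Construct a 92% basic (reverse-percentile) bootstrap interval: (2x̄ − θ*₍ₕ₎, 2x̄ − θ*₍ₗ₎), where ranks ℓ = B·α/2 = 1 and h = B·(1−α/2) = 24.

Percentile endpoints at ranks 1 and 24: θ*₍1₎ = 4.631, θ*₍24₎ = 6.431.
Basic interval reflects these around x̄:
  lower = 2 × 6.020 − 6.431 = 5.609
  upper = 2 × 6.020 − 4.631 = 7.409

(5.609, 7.409)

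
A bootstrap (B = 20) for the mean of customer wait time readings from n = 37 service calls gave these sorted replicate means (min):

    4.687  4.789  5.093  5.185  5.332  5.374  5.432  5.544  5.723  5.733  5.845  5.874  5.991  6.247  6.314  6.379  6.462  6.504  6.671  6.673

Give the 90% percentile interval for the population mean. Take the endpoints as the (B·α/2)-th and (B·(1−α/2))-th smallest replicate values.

α = 0.10; lower rank = 20 × 0.050 = 1; upper rank = 20 × 0.950 = 19.
The 1st smallest replicate is 4.687; the 19th is 6.671.

(4.687, 6.671)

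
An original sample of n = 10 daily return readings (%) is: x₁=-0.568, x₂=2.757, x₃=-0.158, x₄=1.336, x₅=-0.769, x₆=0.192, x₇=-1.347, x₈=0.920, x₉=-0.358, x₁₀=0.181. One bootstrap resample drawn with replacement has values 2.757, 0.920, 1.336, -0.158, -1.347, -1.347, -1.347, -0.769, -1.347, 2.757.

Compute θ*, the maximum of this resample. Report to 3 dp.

θ* = 2.757

Maximum = 2.757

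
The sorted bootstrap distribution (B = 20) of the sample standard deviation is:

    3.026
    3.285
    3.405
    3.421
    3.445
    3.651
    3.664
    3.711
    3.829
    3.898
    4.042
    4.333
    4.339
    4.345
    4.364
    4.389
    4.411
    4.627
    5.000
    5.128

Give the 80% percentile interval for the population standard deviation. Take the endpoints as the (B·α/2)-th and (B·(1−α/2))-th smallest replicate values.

α = 0.20; lower rank = 20 × 0.100 = 2; upper rank = 20 × 0.900 = 18.
The 2nd smallest replicate is 3.285; the 18th is 4.627.

(3.285, 4.627)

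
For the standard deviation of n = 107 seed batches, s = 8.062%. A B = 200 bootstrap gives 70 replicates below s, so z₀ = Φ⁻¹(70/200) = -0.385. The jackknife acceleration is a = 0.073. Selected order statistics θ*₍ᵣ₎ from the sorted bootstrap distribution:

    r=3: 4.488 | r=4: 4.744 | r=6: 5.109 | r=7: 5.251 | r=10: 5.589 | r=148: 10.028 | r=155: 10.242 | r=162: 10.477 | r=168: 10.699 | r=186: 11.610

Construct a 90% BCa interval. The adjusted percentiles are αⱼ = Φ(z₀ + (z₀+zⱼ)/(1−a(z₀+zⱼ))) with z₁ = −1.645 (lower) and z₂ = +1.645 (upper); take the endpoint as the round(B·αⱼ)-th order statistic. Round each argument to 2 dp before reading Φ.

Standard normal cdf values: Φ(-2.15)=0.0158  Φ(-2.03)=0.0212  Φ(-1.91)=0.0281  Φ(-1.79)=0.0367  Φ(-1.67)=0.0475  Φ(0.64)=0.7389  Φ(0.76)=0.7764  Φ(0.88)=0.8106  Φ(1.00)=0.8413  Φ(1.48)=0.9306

(4.488, 10.699)

Lower: z₀ + z₁ = -0.385 + (-1.645) = -2.030; 1 − a(z₀+z₁) = 1 − (0.073)(-2.030) = 1.1482; argument = -0.385 + (-2.030)/1.1482 = -2.1530 → -2.15.
α₁ = Φ(-2.15) = 0.0158; rank = round(200 × 0.0158) = 3; θ*₍3₎ = 4.488.
Upper: z₀ + z₂ = 1.260; 1 − a(z₀+z₂) = 0.9080; argument = 1.0026 → 1.00; α₂ = 0.8413; rank = 168; θ*₍168₎ = 10.699.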